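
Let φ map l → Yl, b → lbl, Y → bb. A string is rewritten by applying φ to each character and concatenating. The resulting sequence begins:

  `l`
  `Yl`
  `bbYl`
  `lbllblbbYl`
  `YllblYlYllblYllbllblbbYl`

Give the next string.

bbYlYllblYlbbYlbbYlYllblYlbbYlYllblYlYllblYllbllblbbYl

Applying the rule to each of the 24 symbols of YllblYlYllblYllbllblbbYl gives the pieces bb Yl Yl lbl Yl bb Yl bb Yl Yl lbl Yl bb Yl Yl lbl Yl Yl lbl Yl lbl lbl bb Yl, which concatenate to the answer.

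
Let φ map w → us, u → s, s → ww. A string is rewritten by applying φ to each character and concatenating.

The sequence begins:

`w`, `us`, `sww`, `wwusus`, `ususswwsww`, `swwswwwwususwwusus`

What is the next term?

Replace each of the 18 characters of swwswwwwususwwusus in place — ww us us ww us us us us s ww s ww us us s ww s ww — and concatenate.

wwususwwususususswwswwususswwsww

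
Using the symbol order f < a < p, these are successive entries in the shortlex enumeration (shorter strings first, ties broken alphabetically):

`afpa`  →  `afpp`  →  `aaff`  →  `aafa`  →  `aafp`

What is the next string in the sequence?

Find the rightmost character of aafp below p, bump it to the next letter, and reset everything to its right to f.

aaaf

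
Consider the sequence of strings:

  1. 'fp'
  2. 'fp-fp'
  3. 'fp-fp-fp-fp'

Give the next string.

fp-fp-fp-fp-fp-fp-fp-fp

s(k+1) = s(k)·-·s(k) — each term doubles the last with '-' between the halves.
So the next term is two copies of fp-fp-fp-fp with '-' between the halves.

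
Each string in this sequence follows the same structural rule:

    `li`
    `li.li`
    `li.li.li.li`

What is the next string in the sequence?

Every step duplicates the string with '.' between the halves.
One more doubling of li.li.li.li gives the answer.

li.li.li.li.li.li.li.li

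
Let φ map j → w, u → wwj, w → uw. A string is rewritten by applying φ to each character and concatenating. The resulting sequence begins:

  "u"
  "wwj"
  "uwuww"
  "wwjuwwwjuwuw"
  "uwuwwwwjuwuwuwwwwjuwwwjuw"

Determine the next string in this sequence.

wwjuwwwjuwuwuwuwwwwjuwwwjuwwwjuwuwuwuwwwwjuwuwuwwwwjuw

Applying the rule to each of the 25 symbols of uwuwwwwjuwuwuwwwwjuwwwjuw gives the pieces wwj uw wwj uw uw uw uw w wwj uw wwj uw wwj uw uw uw uw w wwj uw uw uw w wwj uw, which concatenate to the answer.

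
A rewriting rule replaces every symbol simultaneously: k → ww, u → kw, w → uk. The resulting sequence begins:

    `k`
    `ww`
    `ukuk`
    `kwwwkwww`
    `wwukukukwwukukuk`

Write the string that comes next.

Applying the rule to each of the 16 symbols of wwukukukwwukukuk gives the pieces uk uk kw ww kw ww kw ww uk uk kw ww kw ww kw ww, which concatenate to the answer.

ukukkwwwkwwwkwwwukukkwwwkwwwkwww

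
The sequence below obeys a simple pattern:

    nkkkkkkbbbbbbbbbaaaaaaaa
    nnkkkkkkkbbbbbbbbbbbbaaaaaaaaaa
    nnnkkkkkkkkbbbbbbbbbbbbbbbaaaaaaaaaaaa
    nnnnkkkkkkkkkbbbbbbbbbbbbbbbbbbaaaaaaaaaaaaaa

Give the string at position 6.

Reading off run lengths: n runs 1, 2, 3, 4; k runs 6, 7, 8, 9; b runs 9, 12, 15, 18; a runs 8, 10, 12, 14 — each is linear in n, where the shown terms are n = 3, 4, 5, 6.
For term 6, n = 8, so the run lengths are 6, 11, 24, 18.

nnnnnnkkkkkkkkkkkbbbbbbbbbbbbbbbbbbbbbbbbaaaaaaaaaaaaaaaaaa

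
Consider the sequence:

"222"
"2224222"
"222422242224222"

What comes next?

Each string is two copies of the previous one joined by '4'.
Doubling 222422242224222 with '4' between the halves:

2224222422242224222422242224222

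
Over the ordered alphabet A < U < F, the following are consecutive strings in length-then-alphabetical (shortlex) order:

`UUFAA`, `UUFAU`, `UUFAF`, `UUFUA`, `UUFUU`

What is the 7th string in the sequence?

Continuing the enumeration 2 steps past UUFUU: UUFUU → UUFUF → (answer).

UUFFA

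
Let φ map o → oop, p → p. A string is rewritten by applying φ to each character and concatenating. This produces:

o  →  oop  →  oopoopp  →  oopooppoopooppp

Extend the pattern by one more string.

φ(oopooppoopooppp) expands symbol-by-symbol to oop oop p oop oop p p oop oop p oop oop p p p; joining the 15 pieces gives the next term.

oopooppoopoopppoopooppoopoopppp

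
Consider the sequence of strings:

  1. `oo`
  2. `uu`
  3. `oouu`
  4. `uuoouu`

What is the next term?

oouuuuoouu

From term 3 onward, concatenate the second-to-last term with the last: oo·uu = oouu, uu·oouu = uuoouu, …
The next term joins oouu and uuoouu.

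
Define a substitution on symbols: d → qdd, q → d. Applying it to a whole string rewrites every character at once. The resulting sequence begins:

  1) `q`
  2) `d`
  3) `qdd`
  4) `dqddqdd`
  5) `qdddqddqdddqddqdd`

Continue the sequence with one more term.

Applying the rule to each of the 17 symbols of qdddqddqdddqddqdd gives the pieces d qdd qdd qdd d qdd qdd d qdd qdd qdd d qdd qdd d qdd qdd, which concatenate to the answer.

dqddqddqdddqddqdddqddqddqdddqddqdddqddqdd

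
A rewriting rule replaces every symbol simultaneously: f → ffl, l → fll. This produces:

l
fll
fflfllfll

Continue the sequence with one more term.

Apply φ to fflfllfll symbol by symbol: f→ffl, f→ffl, l→fll, f→ffl, l→fll, l→fll, f→ffl, l→fll, l→fll; joined: ffl ffl fll ffl fll fll ffl fll fll.

fflfflfllfflfllfllfflfllfll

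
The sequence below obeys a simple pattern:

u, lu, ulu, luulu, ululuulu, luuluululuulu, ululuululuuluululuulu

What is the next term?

luuluululuuluululuululuuluululuulu

From term 3 onward, concatenate the second-to-last term with the last: u·lu = ulu, lu·ulu = luulu, …
The next term joins luuluululuulu and ululuululuuluululuulu.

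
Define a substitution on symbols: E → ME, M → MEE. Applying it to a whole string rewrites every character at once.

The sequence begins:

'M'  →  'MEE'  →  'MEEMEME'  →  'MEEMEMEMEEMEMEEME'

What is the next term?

Applying the rule to each of the 17 symbols of MEEMEMEMEEMEMEEME gives the pieces MEE ME ME MEE ME MEE ME MEE ME ME MEE ME MEE ME ME MEE ME, which concatenate to the answer.

MEEMEMEMEEMEMEEMEMEEMEMEMEEMEMEEMEMEMEEME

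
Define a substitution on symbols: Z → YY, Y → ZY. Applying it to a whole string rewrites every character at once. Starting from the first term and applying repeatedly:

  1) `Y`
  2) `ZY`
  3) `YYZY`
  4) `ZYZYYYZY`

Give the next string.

YYZYYYZYZYZYYYZY

Apply φ to ZYZYYYZY symbol by symbol: Z→YY, Y→ZY, Z→YY, Y→ZY, Y→ZY, Y→ZY, Z→YY, Y→ZY; joined: YY ZY YY ZY ZY ZY YY ZY.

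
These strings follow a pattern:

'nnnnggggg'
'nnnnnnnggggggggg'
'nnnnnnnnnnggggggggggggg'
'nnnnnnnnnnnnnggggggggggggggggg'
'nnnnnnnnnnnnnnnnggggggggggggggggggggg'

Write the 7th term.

The n-th term is 3n+1 n's then 4n+1 g's (n = 1, 2, …).
Setting n = 7 gives 22, 29 characters in each block.

nnnnnnnnnnnnnnnnnnnnnnggggggggggggggggggggggggggggg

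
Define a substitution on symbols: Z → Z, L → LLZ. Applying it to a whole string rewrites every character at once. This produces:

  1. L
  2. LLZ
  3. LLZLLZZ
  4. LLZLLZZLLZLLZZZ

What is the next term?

Applying the rule to each of the 15 symbols of LLZLLZZLLZLLZZZ gives the pieces LLZ LLZ Z LLZ LLZ Z Z LLZ LLZ Z LLZ LLZ Z Z Z, which concatenate to the answer.

LLZLLZZLLZLLZZZLLZLLZZLLZLLZZZZ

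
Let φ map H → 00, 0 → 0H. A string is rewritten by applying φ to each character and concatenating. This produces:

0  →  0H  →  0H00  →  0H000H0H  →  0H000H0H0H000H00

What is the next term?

0H000H0H0H000H000H000H0H0H000H0H

Replace each of the 16 characters of 0H000H0H0H000H00 in place — 0H 00 0H 0H 0H 00 0H 00 0H 00 0H 0H 0H 00 0H 0H — and concatenate.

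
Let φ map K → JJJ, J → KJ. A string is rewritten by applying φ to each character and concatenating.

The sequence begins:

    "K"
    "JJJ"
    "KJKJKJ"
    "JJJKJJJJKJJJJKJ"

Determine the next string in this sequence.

KJKJKJJJJKJKJKJKJJJJKJKJKJKJJJJKJ

Replace each of the 15 characters of JJJKJJJJKJJJJKJ in place — KJ KJ KJ JJJ KJ KJ KJ KJ JJJ KJ KJ KJ KJ JJJ KJ — and concatenate.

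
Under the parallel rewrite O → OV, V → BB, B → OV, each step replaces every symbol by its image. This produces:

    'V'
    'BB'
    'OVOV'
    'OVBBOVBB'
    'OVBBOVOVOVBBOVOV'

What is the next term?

OVBBOVOVOVBBOVBBOVBBOVOVOVBBOVBB

Replace each of the 16 characters of OVBBOVOVOVBBOVOV in place — OV BB OV OV OV BB OV BB OV BB OV OV OV BB OV BB — and concatenate.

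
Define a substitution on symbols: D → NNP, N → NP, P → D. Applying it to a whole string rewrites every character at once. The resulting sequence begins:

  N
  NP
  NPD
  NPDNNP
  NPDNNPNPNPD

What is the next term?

Rewriting each symbol of NPDNNPNPNPD: N→NP, P→D, D→NNP, N→NP, N→NP, P→D, N→NP, P→D, N→NP, P→D, D→NNP, which concatenates to NP D NNP NP NP D NP D NP D NNP.

NPDNNPNPNPDNPDNPDNNP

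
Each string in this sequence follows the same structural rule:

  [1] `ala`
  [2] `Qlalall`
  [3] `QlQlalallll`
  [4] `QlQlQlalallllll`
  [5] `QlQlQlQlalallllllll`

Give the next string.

QlQlQlQlQlalallllllllll

Every step adds Ql to the front and ll to the end of the previous string.
One more step from QlQlQlQlalallllllll gives the answer.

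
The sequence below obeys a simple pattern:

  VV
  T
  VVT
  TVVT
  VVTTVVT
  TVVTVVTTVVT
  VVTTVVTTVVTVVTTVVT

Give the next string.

TVVTVVTTVVTVVTTVVTTVVTVVTTVVT

This is a Fibonacci-style word recurrence s(k) = s(k−2)·s(k−1): e.g. VV·T = VVT.
The next term joins TVVTVVTTVVT and VVTTVVTTVVTVVTTVVT.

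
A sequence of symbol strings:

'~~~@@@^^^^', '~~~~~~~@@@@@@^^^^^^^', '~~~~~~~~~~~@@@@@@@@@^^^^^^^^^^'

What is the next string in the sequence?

Each string has the form ~^{4n-1} @^{3n} ^^{3n+1} (n = 1, 2, …).
For the next term, n = 4, so the run lengths are 15, 12, 13.

~~~~~~~~~~~~~~~@@@@@@@@@@@@^^^^^^^^^^^^^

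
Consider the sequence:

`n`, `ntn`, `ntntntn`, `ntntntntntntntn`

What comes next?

ntntntntntntntntntntntntntntntn

s(k+1) = s(k)·t·s(k) — each term doubles the last with 't' between the halves.
So the next term is two copies of ntntntntntntntn with 't' between the halves.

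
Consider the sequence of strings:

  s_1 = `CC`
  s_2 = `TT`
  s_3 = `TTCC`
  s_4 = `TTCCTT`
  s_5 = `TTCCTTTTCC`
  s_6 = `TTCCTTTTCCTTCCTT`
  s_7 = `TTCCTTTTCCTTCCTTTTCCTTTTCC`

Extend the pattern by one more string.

Each term (from the third on) is the previous term followed by the one before it: term 3 = TT·CC = TTCC.
So term 8 is TTCCTTTTCCTTCCTTTTCCTTTTCC·TTCCTTTTCCTTCCTT.

TTCCTTTTCCTTCCTTTTCCTTTTCCTTCCTTTTCCTTCCTT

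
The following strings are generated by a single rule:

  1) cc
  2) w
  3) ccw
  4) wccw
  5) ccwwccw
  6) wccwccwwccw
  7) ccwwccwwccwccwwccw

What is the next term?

wccwccwwccwccwwccwwccwccwwccw

From term 3 onward, concatenate the second-to-last term with the last: cc·w = ccw, w·ccw = wccw, …
Continuing: wccwccwwccw · ccwwccwwccwccwwccw gives term 8.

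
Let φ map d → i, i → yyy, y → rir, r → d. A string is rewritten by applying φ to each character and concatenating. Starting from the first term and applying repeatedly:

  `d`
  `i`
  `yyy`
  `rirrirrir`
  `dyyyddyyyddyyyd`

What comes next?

Replace each of the 15 characters of dyyyddyyyddyyyd in place — i rir rir rir i i rir rir rir i i rir rir rir i — and concatenate.

irirrirririirirrirririirirrirriri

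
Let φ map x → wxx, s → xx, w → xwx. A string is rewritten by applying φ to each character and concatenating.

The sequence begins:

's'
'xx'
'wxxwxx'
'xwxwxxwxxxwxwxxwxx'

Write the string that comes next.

wxxxwxwxxxwxwxxwxxxwxwxxwxxwxxxwxwxxxwxwxxwxxxwxwxxwxx

Replace each of the 18 characters of xwxwxxwxxxwxwxxwxx in place — wxx xwx wxx xwx wxx wxx xwx wxx wxx wxx xwx wxx xwx wxx wxx xwx wxx wxx — and concatenate.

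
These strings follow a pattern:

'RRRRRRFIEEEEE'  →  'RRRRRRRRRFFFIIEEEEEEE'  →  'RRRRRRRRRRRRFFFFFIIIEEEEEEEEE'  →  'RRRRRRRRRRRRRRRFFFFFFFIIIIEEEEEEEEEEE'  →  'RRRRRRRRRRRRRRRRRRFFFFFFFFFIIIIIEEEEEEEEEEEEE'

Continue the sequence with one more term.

Term n consists of 3n+3 R's, followed by 2n-1 F's, followed by n I's, followed by 2n+3 E's (n = 1, 2, …).
For the next term, n = 6, so the run lengths are 21, 11, 6, 15.

RRRRRRRRRRRRRRRRRRRRRFFFFFFFFFFFIIIIIIEEEEEEEEEEEEEEE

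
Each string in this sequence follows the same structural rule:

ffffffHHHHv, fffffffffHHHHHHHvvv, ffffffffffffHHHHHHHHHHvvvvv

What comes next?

fffffffffffffffHHHHHHHHHHHHHvvvvvvv

Reading off run lengths: f runs 6, 9, 12; H runs 4, 7, 10; v runs 1, 3, 5 — each is linear in n (n = 1, 2, …).
For the next term, n = 4, so the run lengths are 15, 13, 7.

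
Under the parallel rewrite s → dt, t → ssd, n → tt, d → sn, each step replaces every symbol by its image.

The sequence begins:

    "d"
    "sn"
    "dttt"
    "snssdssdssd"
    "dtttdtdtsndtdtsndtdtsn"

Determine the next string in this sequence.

Rewriting the 22 symbols of dtttdtdtsndtdtsndtdtsn one by one yields sn ssd ssd ssd sn ssd sn ssd dt tt sn ssd sn ssd dt tt sn ssd sn ssd dt tt; concatenated:

snssdssdssdsnssdsnssddtttsnssdsnssddtttsnssdsnssddttt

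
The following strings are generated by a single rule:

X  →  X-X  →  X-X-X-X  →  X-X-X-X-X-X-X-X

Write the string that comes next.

Each string is two copies of the previous one joined by '-'.
One more doubling of X-X-X-X-X-X-X-X gives the answer.

X-X-X-X-X-X-X-X-X-X-X-X-X-X-X-X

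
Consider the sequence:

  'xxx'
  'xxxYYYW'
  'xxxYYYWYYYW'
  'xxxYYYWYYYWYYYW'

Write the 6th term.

xxxYYYWYYYWYYYWYYYWYYYW

Each term is the previous one with YYYW appended.
From xxxYYYWYYYWYYYW, 2 further steps: xxxYYYWYYYWYYYW → xxxYYYWYYYWYYYWYYYW → (answer).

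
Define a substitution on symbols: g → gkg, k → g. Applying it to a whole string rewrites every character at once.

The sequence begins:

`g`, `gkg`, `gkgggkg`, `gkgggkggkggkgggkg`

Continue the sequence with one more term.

gkgggkggkggkgggkggkgggkggkgggkggkggkgggkg

φ(gkgggkggkggkgggkg) expands symbol-by-symbol to gkg g gkg gkg gkg g gkg gkg g gkg gkg g gkg gkg gkg g gkg; joining the 17 pieces gives the next term.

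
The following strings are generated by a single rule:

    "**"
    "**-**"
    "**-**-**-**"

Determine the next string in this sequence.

s(k+1) = s(k)·-·s(k) — each term doubles the last with '-' between the halves.
Doubling **-**-**-** with '-' between the halves:

**-**-**-**-**-**-**-**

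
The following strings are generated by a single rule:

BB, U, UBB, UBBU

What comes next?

UBBUUBB

This is a Fibonacci-style word recurrence s(k) = s(k−1)·s(k−2): e.g. U·BB = UBB.
So term 5 is UBBU·UBB.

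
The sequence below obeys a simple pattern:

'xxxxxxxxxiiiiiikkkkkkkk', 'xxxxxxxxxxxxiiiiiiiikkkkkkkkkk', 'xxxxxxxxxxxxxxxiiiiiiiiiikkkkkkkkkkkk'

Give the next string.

xxxxxxxxxxxxxxxxxxiiiiiiiiiiiikkkkkkkkkkkkkk

Each string has the form x^{3n} i^{2n} k^{2n+2}, where the shown terms are n = 3, 4, 5.
At n = 6 the blocks have lengths 18, 12, 14.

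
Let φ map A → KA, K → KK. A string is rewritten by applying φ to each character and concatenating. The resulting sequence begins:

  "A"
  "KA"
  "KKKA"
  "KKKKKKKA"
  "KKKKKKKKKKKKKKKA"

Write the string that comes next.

KKKKKKKKKKKKKKKKKKKKKKKKKKKKKKKA

φ(KKKKKKKKKKKKKKKA) expands symbol-by-symbol to KK KK KK KK KK KK KK KK KK KK KK KK KK KK KK KA; joining the 16 pieces gives the next term.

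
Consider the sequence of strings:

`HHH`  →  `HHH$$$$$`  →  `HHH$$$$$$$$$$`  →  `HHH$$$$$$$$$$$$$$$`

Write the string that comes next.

HHH$$$$$$$$$$$$$$$$$$$$

Every step adds $$$$$ to the end: s(k+1) = s(k)·$$$$$.
One more step from HHH$$$$$$$$$$$$$$$ gives the answer.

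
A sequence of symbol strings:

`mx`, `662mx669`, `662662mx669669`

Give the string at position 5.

s(k+1) = 662·s(k)·669, so each term gains 662 as a prefix and 669 as a suffix.
From 662662mx669669, 2 further steps: 662662mx669669 → 662662662mx669669669 → (answer).

662662662662mx669669669669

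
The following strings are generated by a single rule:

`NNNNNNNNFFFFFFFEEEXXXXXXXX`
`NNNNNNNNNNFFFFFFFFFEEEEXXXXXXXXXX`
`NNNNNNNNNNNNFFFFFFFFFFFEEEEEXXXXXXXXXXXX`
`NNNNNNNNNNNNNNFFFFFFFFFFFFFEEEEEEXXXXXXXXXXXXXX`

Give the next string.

NNNNNNNNNNNNNNNNFFFFFFFFFFFFFFFEEEEEEEXXXXXXXXXXXXXXXX

Each string has the form N^{2n+2} F^{2n+1} E^{n} X^{2n+2}, where the shown terms are n = 3, 4, 5, 6.
Setting n = 7 gives 16, 15, 7, 16 characters in each block.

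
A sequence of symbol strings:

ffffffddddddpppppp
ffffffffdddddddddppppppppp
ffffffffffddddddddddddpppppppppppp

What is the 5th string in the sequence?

Term n consists of 2n+2 f's, followed by 3n d's, followed by 3n p's, where the shown terms are n = 2, 3, 4.
For term 5, n = 6, so the run lengths are 14, 18, 18.

ffffffffffffffddddddddddddddddddpppppppppppppppppp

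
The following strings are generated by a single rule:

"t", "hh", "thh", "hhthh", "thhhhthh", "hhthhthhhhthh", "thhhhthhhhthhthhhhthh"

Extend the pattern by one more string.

hhthhthhhhthhthhhhthhhhthhthhhhthh

Each term (from the third on) is the two preceding terms concatenated in order: term 3 = t·hh = thh.
So term 8 is hhthhthhhhthh·thhhhthhhhthhthhhhthh.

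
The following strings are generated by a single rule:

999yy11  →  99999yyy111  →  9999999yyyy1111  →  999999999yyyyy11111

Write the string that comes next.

99999999999yyyyyy111111

Each string has the form 9^{2n-1} y^{n} 1^{n}, where the shown terms are n = 2, 3, 4, 5.
For the next term, n = 6, so the run lengths are 11, 6, 6.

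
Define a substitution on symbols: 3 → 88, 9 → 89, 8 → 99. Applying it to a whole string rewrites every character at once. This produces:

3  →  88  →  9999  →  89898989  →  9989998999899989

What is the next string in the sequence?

Replace each of the 16 characters of 9989998999899989 in place — 89 89 99 89 89 89 99 89 89 89 99 89 89 89 99 89 — and concatenate.

89899989898999898989998989899989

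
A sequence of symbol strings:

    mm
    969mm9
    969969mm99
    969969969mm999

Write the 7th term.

Each term wraps the previous one in 969 on the left and 9 on the right.
From 969969969mm999, 3 further steps: 969969969mm999 → 969969969969mm9999 → 969969969969969mm99999 → (answer).

969969969969969969mm999999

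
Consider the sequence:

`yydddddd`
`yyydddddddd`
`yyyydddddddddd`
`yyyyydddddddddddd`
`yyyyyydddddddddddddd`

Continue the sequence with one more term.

Term n consists of n-1 y's, followed by 2n d's, where the shown terms are n = 3, 4, 5, 6, 7.
At n = 8 the blocks have lengths 7, 16.

yyyyyyydddddddddddddddd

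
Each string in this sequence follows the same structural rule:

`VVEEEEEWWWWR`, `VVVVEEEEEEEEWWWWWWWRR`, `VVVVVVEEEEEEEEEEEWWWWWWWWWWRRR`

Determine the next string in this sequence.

Term n consists of 2n V's, followed by 3n+2 E's, followed by 3n+1 W's, followed by n R's (n = 1, 2, …).
At n = 4 the blocks have lengths 8, 14, 13, 4.

VVVVVVVVEEEEEEEEEEEEEEWWWWWWWWWWWWWRRRR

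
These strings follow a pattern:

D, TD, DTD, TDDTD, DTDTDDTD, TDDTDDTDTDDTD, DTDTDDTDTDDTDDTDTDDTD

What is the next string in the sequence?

From term 3 onward, concatenate the second-to-last term with the last: D·TD = DTD, TD·DTD = TDDTD, …
So term 8 is TDDTDDTDTDDTD·DTDTDDTDTDDTDDTDTDDTD.

TDDTDDTDTDDTDDTDTDDTDTDDTDDTDTDDTD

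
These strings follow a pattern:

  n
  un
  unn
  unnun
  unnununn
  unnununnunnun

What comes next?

This is a Fibonacci-style word recurrence s(k) = s(k−1)·s(k−2): e.g. un·n = unn.
So term 7 is unnununnunnun·unnununn.

unnununnunnununnununn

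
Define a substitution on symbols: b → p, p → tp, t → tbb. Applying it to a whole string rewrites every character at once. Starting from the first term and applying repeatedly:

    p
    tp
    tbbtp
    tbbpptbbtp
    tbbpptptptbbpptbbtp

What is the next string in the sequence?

Applying the rule to each of the 19 symbols of tbbpptptptbbpptbbtp gives the pieces tbb p p tp tp tbb tp tbb tp tbb p p tp tp tbb p p tbb tp, which concatenate to the answer.

tbbpptptptbbtptbbtptbbpptptptbbpptbbtp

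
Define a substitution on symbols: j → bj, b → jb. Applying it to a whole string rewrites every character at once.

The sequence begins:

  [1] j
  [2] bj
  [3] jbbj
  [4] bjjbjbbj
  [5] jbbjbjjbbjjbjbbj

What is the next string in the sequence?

φ(jbbjbjjbbjjbjbbj) expands symbol-by-symbol to bj jb jb bj jb bj bj jb jb bj bj jb bj jb jb bj; joining the 16 pieces gives the next term.

bjjbjbbjjbbjbjjbjbbjbjjbbjjbjbbj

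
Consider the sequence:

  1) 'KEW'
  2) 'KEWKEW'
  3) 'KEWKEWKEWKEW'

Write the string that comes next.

Every step duplicates the string.
Doubling KEWKEWKEWKEW:

KEWKEWKEWKEWKEWKEWKEWKEW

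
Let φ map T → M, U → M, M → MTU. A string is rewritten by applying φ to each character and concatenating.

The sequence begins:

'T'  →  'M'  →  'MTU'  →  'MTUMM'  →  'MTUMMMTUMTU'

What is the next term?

Apply φ to MTUMMMTUMTU symbol by symbol: M→MTU, T→M, U→M, M→MTU, M→MTU, M→MTU, T→M, U→M, M→MTU, T→M, U→M; joined: MTU M M MTU MTU MTU M M MTU M M.

MTUMMMTUMTUMTUMMMTUMM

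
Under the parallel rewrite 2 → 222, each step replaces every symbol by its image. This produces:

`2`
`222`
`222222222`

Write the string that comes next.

Rewriting each symbol of 222222222: 2→222, 2→222, 2→222, 2→222, 2→222, 2→222, 2→222, 2→222, 2→222, which concatenates to 222 222 222 222 222 222 222 222 222.

222222222222222222222222222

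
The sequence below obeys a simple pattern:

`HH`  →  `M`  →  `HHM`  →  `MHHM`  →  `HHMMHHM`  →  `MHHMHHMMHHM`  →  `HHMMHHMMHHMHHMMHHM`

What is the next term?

MHHMHHMMHHMHHMMHHMMHHMHHMMHHM

Each term (from the third on) is the two preceding terms concatenated in order: term 3 = HH·M = HHM.
The next term joins MHHMHHMMHHM and HHMMHHMMHHMHHMMHHM.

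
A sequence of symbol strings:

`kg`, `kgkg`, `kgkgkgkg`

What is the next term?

s(k+1) = s(k)·s(k) — each term doubles the last.
So the next term is two copies of kgkgkgkg.

kgkgkgkgkgkgkgkg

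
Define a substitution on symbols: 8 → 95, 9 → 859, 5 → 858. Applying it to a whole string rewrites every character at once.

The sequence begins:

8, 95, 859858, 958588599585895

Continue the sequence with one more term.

Applying the rule to each of the 15 symbols of 958588599585895 gives the pieces 859 858 95 858 95 95 858 859 859 858 95 858 95 859 858, which concatenate to the answer.

8598589585895958588598598589585895859858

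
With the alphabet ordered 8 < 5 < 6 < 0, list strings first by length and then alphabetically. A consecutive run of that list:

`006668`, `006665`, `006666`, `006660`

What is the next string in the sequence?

The successor of 006660 increments the rightmost position that isn't already 0 and resets every position after it to 8.

006608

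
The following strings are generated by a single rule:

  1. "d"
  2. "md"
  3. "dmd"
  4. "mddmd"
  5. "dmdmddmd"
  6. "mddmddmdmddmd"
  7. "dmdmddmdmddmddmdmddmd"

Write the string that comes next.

mddmddmdmddmddmdmddmdmddmddmdmddmd

Each term (from the third on) is the two preceding terms concatenated in order: term 3 = d·md = dmd.
So term 8 is mddmddmdmddmd·dmdmddmdmddmddmdmddmd.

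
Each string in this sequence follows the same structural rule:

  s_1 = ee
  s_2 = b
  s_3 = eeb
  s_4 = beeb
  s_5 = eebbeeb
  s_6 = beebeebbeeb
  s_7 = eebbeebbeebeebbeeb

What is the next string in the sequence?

beebeebbeebeebbeebbeebeebbeeb

Each term (from the third on) is the two preceding terms concatenated in order: term 3 = ee·b = eeb.
So term 8 is beebeebbeeb·eebbeebbeebeebbeeb.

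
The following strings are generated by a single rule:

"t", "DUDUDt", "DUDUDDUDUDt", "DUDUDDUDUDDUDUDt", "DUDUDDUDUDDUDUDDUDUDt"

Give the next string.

DUDUDDUDUDDUDUDDUDUDDUDUDt

The strings grow by a fixed prefix DUDUD each time.
So the next term is DUDUD·DUDUDDUDUDDUDUDDUDUDt.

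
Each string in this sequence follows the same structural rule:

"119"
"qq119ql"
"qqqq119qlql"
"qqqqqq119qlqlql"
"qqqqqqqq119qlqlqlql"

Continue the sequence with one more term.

qqqqqqqqqq119qlqlqlqlql

Each term wraps the previous one in qq on the left and ql on the right.
So the next term is qq·qqqqqqqq119qlqlqlql·ql.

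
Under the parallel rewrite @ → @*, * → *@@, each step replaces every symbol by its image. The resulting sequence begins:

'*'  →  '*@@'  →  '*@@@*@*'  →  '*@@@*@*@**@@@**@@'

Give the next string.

Rewriting the 17 symbols of *@@@*@*@**@@@**@@ one by one yields *@@ @* @* @* *@@ @* *@@ @* *@@ *@@ @* @* @* *@@ *@@ @* @*; concatenated:

*@@@*@*@**@@@**@@@**@@*@@@*@*@**@@*@@@*@*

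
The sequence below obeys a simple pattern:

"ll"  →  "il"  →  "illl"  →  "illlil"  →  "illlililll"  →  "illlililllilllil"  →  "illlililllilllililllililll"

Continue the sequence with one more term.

illlililllilllililllililllilllililllilllil

This is a Fibonacci-style word recurrence s(k) = s(k−1)·s(k−2): e.g. il·ll = illl.
The next term joins illlililllilllililllililll and illlililllilllil.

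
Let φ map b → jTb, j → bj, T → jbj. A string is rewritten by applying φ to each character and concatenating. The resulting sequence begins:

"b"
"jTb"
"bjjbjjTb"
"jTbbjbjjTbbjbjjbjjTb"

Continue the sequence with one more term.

bjjbjjTbjTbbjjTbbjbjjbjjTbjTbbjjTbbjbjjTbbjbjjbjjTb

φ(jTbbjbjjTbbjbjjbjjTb) expands symbol-by-symbol to bj jbj jTb jTb bj jTb bj bj jbj jTb jTb bj jTb bj bj jTb bj bj jbj jTb; joining the 20 pieces gives the next term.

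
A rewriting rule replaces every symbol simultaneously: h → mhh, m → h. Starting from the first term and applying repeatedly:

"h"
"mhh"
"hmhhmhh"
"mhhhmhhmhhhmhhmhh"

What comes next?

hmhhmhhmhhhmhhmhhhmhhmhhmhhhmhhmhhhmhhmhh

φ(mhhhmhhmhhhmhhmhh) expands symbol-by-symbol to h mhh mhh mhh h mhh mhh h mhh mhh mhh h mhh mhh h mhh mhh; joining the 17 pieces gives the next term.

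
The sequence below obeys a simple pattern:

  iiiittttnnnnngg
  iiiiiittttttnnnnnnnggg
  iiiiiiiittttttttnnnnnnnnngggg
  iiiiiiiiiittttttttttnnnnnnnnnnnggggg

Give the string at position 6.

iiiiiiiiiiiiiittttttttttttttnnnnnnnnnnnnnnnggggggg

Each string has the form i^{2n} t^{2n} n^{2n+1} g^{n}, where the shown terms are n = 2, 3, 4, 5.
Setting n = 7 gives 14, 14, 15, 7 characters in each block.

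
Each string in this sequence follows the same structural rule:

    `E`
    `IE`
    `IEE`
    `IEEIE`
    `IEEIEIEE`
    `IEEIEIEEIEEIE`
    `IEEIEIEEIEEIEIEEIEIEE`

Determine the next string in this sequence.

IEEIEIEEIEEIEIEEIEIEEIEEIEIEEIEEIE

From term 3 onward, concatenate the last term with the second-to-last: IE·E = IEE, IEE·IE = IEEIE, …
Continuing: IEEIEIEEIEEIEIEEIEIEE · IEEIEIEEIEEIE gives term 8.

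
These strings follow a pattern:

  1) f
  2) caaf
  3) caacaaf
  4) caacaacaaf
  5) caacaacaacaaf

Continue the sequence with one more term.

The strings grow by a fixed prefix caa each time.
Applying this once more to caacaacaacaaf:

caacaacaacaacaaf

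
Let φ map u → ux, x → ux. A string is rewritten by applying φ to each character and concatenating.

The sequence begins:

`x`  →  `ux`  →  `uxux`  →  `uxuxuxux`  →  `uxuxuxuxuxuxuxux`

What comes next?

uxuxuxuxuxuxuxuxuxuxuxuxuxuxuxux

Applying the rule to each of the 16 symbols of uxuxuxuxuxuxuxux gives the pieces ux ux ux ux ux ux ux ux ux ux ux ux ux ux ux ux, which concatenate to the answer.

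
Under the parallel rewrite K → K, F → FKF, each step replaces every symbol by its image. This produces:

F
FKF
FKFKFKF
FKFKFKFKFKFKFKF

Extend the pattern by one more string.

FKFKFKFKFKFKFKFKFKFKFKFKFKFKFKF

φ(FKFKFKFKFKFKFKF) expands symbol-by-symbol to FKF K FKF K FKF K FKF K FKF K FKF K FKF K FKF; joining the 15 pieces gives the next term.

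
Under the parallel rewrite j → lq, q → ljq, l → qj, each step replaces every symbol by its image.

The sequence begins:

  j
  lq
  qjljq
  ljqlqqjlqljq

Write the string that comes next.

qjlqljqqjljqljqlqqjljqqjlqljq

Apply φ to ljqlqqjlqljq symbol by symbol: l→qj, j→lq, q→ljq, l→qj, q→ljq, q→ljq, j→lq, l→qj, q→ljq, l→qj, j→lq, q→ljq; joined: qj lq ljq qj ljq ljq lq qj ljq qj lq ljq.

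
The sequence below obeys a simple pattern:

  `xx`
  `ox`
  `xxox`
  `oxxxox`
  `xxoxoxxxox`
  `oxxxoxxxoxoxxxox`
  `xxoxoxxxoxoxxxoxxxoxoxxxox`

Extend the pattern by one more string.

Each term (from the third on) is the two preceding terms concatenated in order: term 3 = xx·ox = xxox.
Continuing: oxxxoxxxoxoxxxox · xxoxoxxxoxoxxxoxxxoxoxxxox gives term 8.

oxxxoxxxoxoxxxoxxxoxoxxxoxoxxxoxxxoxoxxxox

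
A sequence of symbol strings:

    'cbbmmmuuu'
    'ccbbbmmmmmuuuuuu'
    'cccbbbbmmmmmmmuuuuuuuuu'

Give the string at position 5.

cccccbbbbbbmmmmmmmmmmmuuuuuuuuuuuuuuu

Reading off run lengths: c runs 1, 2, 3; b runs 2, 3, 4; m runs 3, 5, 7; u runs 3, 6, 9 — each is linear in n (n = 1, 2, …).
At n = 5 the blocks have lengths 5, 6, 11, 15.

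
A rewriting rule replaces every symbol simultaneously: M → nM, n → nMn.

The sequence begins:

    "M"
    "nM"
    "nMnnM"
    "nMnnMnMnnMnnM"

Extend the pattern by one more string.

nMnnMnMnnMnnMnMnnMnMnnMnnMnMnnMnnM

φ(nMnnMnMnnMnnM) expands symbol-by-symbol to nMn nM nMn nMn nM nMn nM nMn nMn nM nMn nMn nM; joining the 13 pieces gives the next term.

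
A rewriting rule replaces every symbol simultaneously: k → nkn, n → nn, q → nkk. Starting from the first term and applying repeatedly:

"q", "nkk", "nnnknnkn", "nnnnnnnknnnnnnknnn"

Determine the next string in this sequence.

Applying the rule to each of the 18 symbols of nnnnnnnknnnnnnknnn gives the pieces nn nn nn nn nn nn nn nkn nn nn nn nn nn nn nkn nn nn nn, which concatenate to the answer.

nnnnnnnnnnnnnnnknnnnnnnnnnnnnnknnnnnnn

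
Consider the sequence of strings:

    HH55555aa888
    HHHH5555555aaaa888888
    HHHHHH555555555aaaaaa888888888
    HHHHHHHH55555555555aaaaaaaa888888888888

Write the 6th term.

Reading off run lengths: H runs 2, 4, 6, 8; 5 runs 5, 7, 9, 11; a runs 2, 4, 6, 8; 8 runs 3, 6, 9, 12 — each is linear in n (n = 1, 2, …).
For term 6, n = 6, so the run lengths are 12, 15, 12, 18.

HHHHHHHHHHHH555555555555555aaaaaaaaaaaa888888888888888888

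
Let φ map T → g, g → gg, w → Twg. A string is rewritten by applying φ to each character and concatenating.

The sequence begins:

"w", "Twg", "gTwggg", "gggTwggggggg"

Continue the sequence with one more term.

Expanding gggTwggggggg: g→gg, g→gg, g→gg, T→g, w→Twg, g→gg, g→gg, g→gg, g→gg, g→gg, g→gg, g→gg. Concatenated: gg gg gg g Twg gg gg gg gg gg gg gg.

gggggggTwggggggggggggggg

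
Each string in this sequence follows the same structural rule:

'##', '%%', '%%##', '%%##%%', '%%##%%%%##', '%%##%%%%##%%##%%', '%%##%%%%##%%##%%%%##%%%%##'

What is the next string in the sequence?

This is a Fibonacci-style word recurrence s(k) = s(k−1)·s(k−2): e.g. %%·## = %%##.
So term 8 is %%##%%%%##%%##%%%%##%%%%##·%%##%%%%##%%##%%.

%%##%%%%##%%##%%%%##%%%%##%%##%%%%##%%##%%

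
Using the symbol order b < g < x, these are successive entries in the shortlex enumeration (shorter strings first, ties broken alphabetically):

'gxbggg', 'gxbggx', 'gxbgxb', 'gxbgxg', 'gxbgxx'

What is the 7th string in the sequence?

gxbxbg

Advancing 2 positions from gxbgxx through gxbgxx → gxbxbb reaches term 7.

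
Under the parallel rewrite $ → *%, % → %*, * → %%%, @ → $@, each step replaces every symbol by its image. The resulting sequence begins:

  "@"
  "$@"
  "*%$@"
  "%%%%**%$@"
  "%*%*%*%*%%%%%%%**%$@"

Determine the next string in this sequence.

%*%%%%*%%%%*%%%%*%%%%*%*%*%*%*%*%*%%%%%%%**%$@

Applying the rule to each of the 20 symbols of %*%*%*%*%%%%%%%**%$@ gives the pieces %* %%% %* %%% %* %%% %* %%% %* %* %* %* %* %* %* %%% %%% %* *% $@, which concatenate to the answer.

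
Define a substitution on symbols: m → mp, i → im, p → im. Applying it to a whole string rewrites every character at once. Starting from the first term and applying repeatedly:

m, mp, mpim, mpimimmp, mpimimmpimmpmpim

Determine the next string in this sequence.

mpimimmpimmpmpimimmpmpimmpimimmp

Replace each of the 16 characters of mpimimmpimmpmpim in place — mp im im mp im mp mp im im mp mp im mp im im mp — and concatenate.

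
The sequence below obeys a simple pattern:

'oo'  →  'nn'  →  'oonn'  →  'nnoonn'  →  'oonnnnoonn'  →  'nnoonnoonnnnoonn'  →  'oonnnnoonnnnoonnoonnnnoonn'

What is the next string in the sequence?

nnoonnoonnnnoonnoonnnnoonnnnoonnoonnnnoonn

From term 3 onward, concatenate the second-to-last term with the last: oo·nn = oonn, nn·oonn = nnoonn, …
The next term joins nnoonnoonnnnoonn and oonnnnoonnnnoonnoonnnnoonn.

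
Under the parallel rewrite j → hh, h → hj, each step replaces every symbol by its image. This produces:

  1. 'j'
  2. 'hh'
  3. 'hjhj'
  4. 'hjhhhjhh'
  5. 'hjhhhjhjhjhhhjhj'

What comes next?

hjhhhjhjhjhhhjhhhjhhhjhjhjhhhjhh

Applying the rule to each of the 16 symbols of hjhhhjhjhjhhhjhj gives the pieces hj hh hj hj hj hh hj hh hj hh hj hj hj hh hj hh, which concatenate to the answer.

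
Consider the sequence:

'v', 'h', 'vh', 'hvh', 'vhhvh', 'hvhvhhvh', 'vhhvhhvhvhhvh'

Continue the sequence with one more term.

Each term (from the third on) is the two preceding terms concatenated in order: term 3 = v·h = vh.
Continuing: hvhvhhvh · vhhvhhvhvhhvh gives term 8.

hvhvhhvhvhhvhhvhvhhvh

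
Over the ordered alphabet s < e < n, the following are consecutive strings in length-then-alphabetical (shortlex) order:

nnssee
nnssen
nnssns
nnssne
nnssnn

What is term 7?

Continuing the enumeration 2 steps past nnssnn: nnssnn → nnsess → (answer).

nnsese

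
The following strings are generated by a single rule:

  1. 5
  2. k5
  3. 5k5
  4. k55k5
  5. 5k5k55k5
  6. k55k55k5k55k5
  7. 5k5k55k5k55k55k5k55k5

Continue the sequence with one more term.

k55k55k5k55k55k5k55k5k55k55k5k55k5

Each term (from the third on) is the two preceding terms concatenated in order: term 3 = 5·k5 = 5k5.
Continuing: k55k55k5k55k5 · 5k5k55k5k55k55k5k55k5 gives term 8.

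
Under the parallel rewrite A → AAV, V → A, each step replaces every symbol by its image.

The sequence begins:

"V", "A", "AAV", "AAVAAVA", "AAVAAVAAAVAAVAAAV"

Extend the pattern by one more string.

AAVAAVAAAVAAVAAAVAAVAAVAAAVAAVAAAVAAVAAVA

Applying the rule to each of the 17 symbols of AAVAAVAAAVAAVAAAV gives the pieces AAV AAV A AAV AAV A AAV AAV AAV A AAV AAV A AAV AAV AAV A, which concatenate to the answer.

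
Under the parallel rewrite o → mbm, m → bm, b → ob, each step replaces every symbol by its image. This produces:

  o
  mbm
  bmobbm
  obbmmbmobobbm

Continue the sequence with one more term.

mbmobobbmbmobbmmbmobmbmobobbm

φ(obbmmbmobobbm) expands symbol-by-symbol to mbm ob ob bm bm ob bm mbm ob mbm ob ob bm; joining the 13 pieces gives the next term.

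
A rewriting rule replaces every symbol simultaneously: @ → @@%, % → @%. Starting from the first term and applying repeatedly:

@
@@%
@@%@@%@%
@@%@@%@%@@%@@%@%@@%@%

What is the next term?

@@%@@%@%@@%@@%@%@@%@%@@%@@%@%@@%@@%@%@@%@%@@%@@%@%@@%@%

Replace each of the 21 characters of @@%@@%@%@@%@@%@%@@%@% in place — @@% @@% @% @@% @@% @% @@% @% @@% @@% @% @@% @@% @% @@% @% @@% @@% @% @@% @% — and concatenate.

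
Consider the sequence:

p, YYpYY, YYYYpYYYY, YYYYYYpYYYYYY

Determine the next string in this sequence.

Every step adds YY to the front and YY to the end of the previous string.
Applying this once more to YYYYYYpYYYYYY:

YYYYYYYYpYYYYYYYY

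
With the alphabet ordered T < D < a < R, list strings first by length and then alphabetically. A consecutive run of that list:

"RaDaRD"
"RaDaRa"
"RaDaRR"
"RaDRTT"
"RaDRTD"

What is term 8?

Stepping forward 3 times from RaDRTD: RaDRTD → RaDRTa → RaDRTR, then the target.

RaDRDT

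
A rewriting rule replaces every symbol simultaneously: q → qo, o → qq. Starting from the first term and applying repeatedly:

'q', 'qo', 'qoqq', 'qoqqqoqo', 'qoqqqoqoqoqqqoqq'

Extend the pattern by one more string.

Applying the rule to each of the 16 symbols of qoqqqoqoqoqqqoqq gives the pieces qo qq qo qo qo qq qo qq qo qq qo qo qo qq qo qo, which concatenate to the answer.

qoqqqoqoqoqqqoqqqoqqqoqoqoqqqoqo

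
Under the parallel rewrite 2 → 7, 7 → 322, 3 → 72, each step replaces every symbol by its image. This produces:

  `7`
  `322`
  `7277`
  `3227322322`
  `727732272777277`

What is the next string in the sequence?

φ(727732272777277) expands symbol-by-symbol to 322 7 322 322 72 7 7 322 7 322 322 322 7 322 322; joining the 15 pieces gives the next term.

3227322322727732273223223227322322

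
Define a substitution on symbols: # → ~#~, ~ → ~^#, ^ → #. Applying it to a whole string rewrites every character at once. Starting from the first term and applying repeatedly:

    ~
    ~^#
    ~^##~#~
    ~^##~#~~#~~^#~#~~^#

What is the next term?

~^##~#~~#~~^#~#~~^#~^#~#~~^#~^##~#~~^#~#~~^#~^##~#~

Replace each of the 19 characters of ~^##~#~~#~~^#~#~~^# in place — ~^# # ~#~ ~#~ ~^# ~#~ ~^# ~^# ~#~ ~^# ~^# # ~#~ ~^# ~#~ ~^# ~^# # ~#~ — and concatenate.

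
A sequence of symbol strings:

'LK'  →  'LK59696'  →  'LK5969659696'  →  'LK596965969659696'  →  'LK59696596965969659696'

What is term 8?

The strings grow by a fixed suffix 59696 each time.
From LK59696596965969659696, 3 further steps: LK59696596965969659696 → LK5969659696596965969659696 → LK596965969659696596965969659696 → (answer).

LK59696596965969659696596965969659696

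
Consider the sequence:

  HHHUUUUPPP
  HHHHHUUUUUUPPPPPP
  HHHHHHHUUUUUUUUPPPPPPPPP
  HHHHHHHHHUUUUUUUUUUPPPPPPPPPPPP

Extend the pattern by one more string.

HHHHHHHHHHHUUUUUUUUUUUUPPPPPPPPPPPPPPP

Each string has the form H^{2n+1} U^{2n+2} P^{3n} (n = 1, 2, …).
For the next term, n = 5, so the run lengths are 11, 12, 15.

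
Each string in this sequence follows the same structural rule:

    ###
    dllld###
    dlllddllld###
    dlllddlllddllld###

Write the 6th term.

dlllddlllddlllddlllddllld###

Every step adds dllld at the front: s(k+1) = dllld·s(k).
From dlllddlllddllld###, 2 further steps: dlllddlllddllld### → dlllddlllddlllddllld### → (answer).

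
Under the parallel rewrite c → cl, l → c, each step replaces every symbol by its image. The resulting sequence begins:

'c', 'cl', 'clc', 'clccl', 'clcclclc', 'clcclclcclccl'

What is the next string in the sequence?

φ(clcclclcclccl) expands symbol-by-symbol to cl c cl cl c cl c cl cl c cl cl c; joining the 13 pieces gives the next term.

clcclclcclcclclcclclc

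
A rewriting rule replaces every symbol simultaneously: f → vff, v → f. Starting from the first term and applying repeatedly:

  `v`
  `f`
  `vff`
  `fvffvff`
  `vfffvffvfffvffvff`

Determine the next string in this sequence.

fvffvffvfffvffvfffvffvffvfffvffvfffvffvff

φ(vfffvffvfffvffvff) expands symbol-by-symbol to f vff vff vff f vff vff f vff vff vff f vff vff f vff vff; joining the 17 pieces gives the next term.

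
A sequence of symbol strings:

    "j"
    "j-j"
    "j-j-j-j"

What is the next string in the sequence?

s(k+1) = s(k)·-·s(k) — each term doubles the last with '-' between the halves.
Doubling j-j-j-j with '-' between the halves:

j-j-j-j-j-j-j-j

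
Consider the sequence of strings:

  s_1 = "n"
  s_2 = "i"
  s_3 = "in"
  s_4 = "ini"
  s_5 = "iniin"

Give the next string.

iniinini

From term 3 onward, concatenate the last term with the second-to-last: i·n = in, in·i = ini, …
So term 6 is iniin·ini.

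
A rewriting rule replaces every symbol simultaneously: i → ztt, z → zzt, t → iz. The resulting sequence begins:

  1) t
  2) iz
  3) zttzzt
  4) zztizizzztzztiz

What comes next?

zztzztizzttzztzttzztzztzztizzztzztizzttzzt

φ(zztizizzztzztiz) expands symbol-by-symbol to zzt zzt iz ztt zzt ztt zzt zzt zzt iz zzt zzt iz ztt zzt; joining the 15 pieces gives the next term.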